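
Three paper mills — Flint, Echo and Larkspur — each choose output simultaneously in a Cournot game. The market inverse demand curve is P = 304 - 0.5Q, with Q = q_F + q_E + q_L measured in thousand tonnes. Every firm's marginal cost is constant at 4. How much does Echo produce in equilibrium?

A representative firm's profit is π_i = q_i(304 - 0.5Q) - 4q_i.
First-order condition (treating rivals' output as given): 300 - q_i - (1/2)·Σ_{j≠i} q_j = 0.
By symmetry each firm produces the same amount; substituting Σ_{j≠i} q_j = 2q_i yields q_i = 300/2 = 150.

150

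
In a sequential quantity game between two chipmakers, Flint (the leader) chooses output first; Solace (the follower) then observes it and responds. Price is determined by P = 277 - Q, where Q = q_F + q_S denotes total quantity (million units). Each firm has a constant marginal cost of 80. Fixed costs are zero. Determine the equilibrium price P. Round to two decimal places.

The follower Solace best-responds to any q_F: π_S = (277 - Q)q_S - 80q_S.
∂π_S/∂q_S = 197 - q_F - 2q_S = 0 gives the reaction function q_S = (197 - q_F)/2.
Flint substitutes q_S(q_F) into its own profit: π_F = q_F(277 - q_F - (197 - q_F)/2) - 80q_F = (357/2 - (1/2)q_F)q_F - 80q_F.
Maximising: ∂π_F/∂q_F = 197/2 - q_F = 0, giving q_F = 197/2.
Then q_S = (197 - 197/2)/2 = 197/4.
Total output Q = 591/4, so price P = 277 - 591/4 = 517/4.

129.25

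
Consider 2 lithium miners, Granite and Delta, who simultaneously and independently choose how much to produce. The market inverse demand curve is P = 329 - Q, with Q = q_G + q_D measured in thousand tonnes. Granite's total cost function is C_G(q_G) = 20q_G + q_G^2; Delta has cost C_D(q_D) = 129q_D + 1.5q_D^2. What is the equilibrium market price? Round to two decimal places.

Granite's profit: π_G = (329 - Q)q_G - (20q_G + q_G²). Setting ∂π_G/∂q_G = 0: 309 - 4q_G - (q_D) = 0.
Delta's first-order condition: 200 - 5q_D - (q_G) = 0.
Best responses: q_G = (309 - q_D)/4, q_D = (200 - q_G)/5.
Solving the pair: q_G = 1345/19, q_D = 491/19.
Total output Q = 1836/19, so price P = 329 - 1836/19 = 232.3684.

232.37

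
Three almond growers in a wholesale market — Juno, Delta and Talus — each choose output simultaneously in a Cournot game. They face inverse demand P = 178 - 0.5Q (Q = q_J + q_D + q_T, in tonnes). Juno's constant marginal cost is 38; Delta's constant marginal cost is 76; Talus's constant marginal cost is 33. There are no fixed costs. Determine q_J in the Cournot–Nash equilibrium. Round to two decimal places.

Juno's profit: π_J = (178 - 0.5Q)q_J - (38q_J). Setting ∂π_J/∂q_J = 0: 140 - q_J - (1/2)(q_D + q_T) = 0.
Delta's profit: π_D = (178 - 0.5Q)q_D - (76q_D). Setting ∂π_D/∂q_D = 0: 102 - q_D - (1/2)(q_J + q_T) = 0.
Talus's profit: π_T = (178 - 0.5Q)q_T - (33q_T). Setting ∂π_T/∂q_T = 0: 145 - q_T - (1/2)(q_J + q_D) = 0.
Summing all 3 equations gives 387 − 2Q = 0, hence Q = 387/2.
Back-substituting: q_J = (140 − 387/4)/(1/2) = 173/2, q_D = (102 − 387/4)/(1/2) = 21/2, q_T = (145 − 387/4)/(1/2) = 193/2.

86.50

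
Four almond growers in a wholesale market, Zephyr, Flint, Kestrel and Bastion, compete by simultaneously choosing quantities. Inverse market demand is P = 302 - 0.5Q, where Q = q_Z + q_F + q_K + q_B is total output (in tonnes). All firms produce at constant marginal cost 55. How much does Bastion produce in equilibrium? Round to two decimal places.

98.80

Each firm earns π_i = (302 - 0.5Q)q_i - 55q_i.
First-order condition (treating rivals' output as given): 247 - q_i - (1/2)·Σ_{j≠i} q_j = 0.
With identical firms every q_j equals q_i, so Σ_{j≠i} q_j = 3q_i and 247 = (5/2)q_i, giving q_i = 494/5.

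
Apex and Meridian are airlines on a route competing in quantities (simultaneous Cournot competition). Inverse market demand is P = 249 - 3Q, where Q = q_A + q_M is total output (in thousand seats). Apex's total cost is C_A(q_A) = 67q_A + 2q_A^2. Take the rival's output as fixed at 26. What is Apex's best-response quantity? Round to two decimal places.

10.40

With the rival's output fixed at 26, Apex's profit is π_A = (249 - 3·26 - 3q_A)q_A - (67q_A + 2q_A²) = (171 - 3q_A)q_A - (67q_A + 2q_A²).
∂π_A/∂q_A = 104 - 10q_A = 0, so q_A = 52/5.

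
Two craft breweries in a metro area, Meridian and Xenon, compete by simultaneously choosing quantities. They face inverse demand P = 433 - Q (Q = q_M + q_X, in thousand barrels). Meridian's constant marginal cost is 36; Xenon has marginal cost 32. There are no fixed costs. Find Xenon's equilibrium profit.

Meridian's profit: π_M = (433 - Q)q_M - (36q_M). Setting ∂π_M/∂q_M = 0: 397 - 2q_M - (q_X) = 0.
Xenon's profit: π_X = (433 - Q)q_X - (32q_X). Setting ∂π_X/∂q_X = 0: 401 - 2q_X - (q_M) = 0.
Best responses: q_M = (397 - q_X)/2, q_X = (401 - q_M)/2.
Substituting one into the other gives q_M = 131 and q_X = 135.
Price P = 433 - 266 = 167.
Xenon's profit: (167 - 32)·135 = 18225.

18225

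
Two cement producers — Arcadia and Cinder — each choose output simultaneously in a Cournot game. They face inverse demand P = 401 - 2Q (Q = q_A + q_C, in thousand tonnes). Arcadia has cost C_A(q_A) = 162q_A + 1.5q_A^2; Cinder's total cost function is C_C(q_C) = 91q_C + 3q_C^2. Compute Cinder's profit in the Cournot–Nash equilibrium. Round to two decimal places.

Arcadia's profit: π_A = (401 - 2Q)q_A - (162q_A + (3/2)q_A²). Setting ∂π_A/∂q_A = 0: 239 - 7q_A - 2(q_C) = 0.
Cinder's first-order condition: 310 - 10q_C - 2(q_A) = 0.
Best responses: q_A = (239 - 2q_C)/7, q_C = (310 - 2q_A)/10.
Substituting one into the other gives q_A = 295/11 and q_C = 282/11.
Price P = 401 - 2·(577/11) = 296.0909.
Cinder's profit: 296.0909·(282/11) - 91·(282/11) - 3(282/11)² = 3286.1157.

3286.12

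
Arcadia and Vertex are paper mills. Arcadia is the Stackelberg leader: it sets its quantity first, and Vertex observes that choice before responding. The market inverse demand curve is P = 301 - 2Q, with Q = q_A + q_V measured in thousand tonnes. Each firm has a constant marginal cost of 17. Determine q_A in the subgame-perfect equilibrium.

71

Solve by backward induction. Given q_A, the follower Vertex maximises π_V = (301 - 2q_A - 2q_V)q_V - 17q_V.
∂π_V/∂q_V = 284 - 2q_A - 4q_V = 0 gives the reaction function q_V = (284 - 2q_A)/4.
The leader anticipates this reaction. Substituting into P = 301 - 2Q gives P = 159 - q_A, so π_A = (159 - q_A)q_A - 17q_A.
The leader's first-order condition 142 - 2q_A = 0 yields q_A = 71.
Then q_V = (284 - 2·71)/4 = 71/2.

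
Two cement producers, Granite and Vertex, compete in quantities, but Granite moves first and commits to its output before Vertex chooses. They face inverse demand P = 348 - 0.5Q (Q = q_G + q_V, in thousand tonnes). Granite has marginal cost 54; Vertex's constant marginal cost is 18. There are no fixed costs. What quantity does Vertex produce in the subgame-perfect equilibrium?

201

The follower Vertex best-responds to any q_G: π_V = (348 - 0.5Q)q_V - 18q_V.
Setting the follower's marginal profit to zero, 330 - (1/2)q_G - q_V = 0, i.e. q_V = (330 - (1/2)q_G).
The leader anticipates this reaction. Substituting into P = 348 - 0.5Q gives P = 183 - (1/4)q_G, so π_G = (183 - (1/4)q_G)q_G - 54q_G.
Leader FOC: 129 - (1/2)q_G = 0, so q_G = 258.
Then q_V = (330 - (1/2)·258) = 201.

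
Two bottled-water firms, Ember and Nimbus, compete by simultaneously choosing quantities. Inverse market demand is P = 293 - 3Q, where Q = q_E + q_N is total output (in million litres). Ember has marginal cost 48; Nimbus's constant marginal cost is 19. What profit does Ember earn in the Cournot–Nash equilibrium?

1728

Ember's profit: π_E = (293 - 3Q)q_E - (48q_E). Setting ∂π_E/∂q_E = 0: 245 - 6q_E - 3(q_N) = 0.
Nimbus's first-order condition: 274 - 6q_N - 3(q_E) = 0.
Rearranging gives the reaction functions q_E = (245 - 3q_N)/6 and q_N = (274 - 3q_E)/6.
Substituting one into the other gives q_E = 24 and q_N = 101/3.
Price P = 293 - 3·(173/3) = 120.
Ember's profit: (120 - 48)·24 = 1728.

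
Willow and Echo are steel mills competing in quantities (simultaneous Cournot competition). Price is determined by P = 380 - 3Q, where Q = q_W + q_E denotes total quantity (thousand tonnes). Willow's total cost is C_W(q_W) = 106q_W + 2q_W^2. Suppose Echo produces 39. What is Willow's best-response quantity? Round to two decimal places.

With the rival's output fixed at 39, Willow's profit is π_W = (380 - 3·39 - 3q_W)q_W - (106q_W + 2q_W²) = (263 - 3q_W)q_W - (106q_W + 2q_W²).
∂π_W/∂q_W = 157 - 10q_W = 0, so q_W = 157/10.

15.70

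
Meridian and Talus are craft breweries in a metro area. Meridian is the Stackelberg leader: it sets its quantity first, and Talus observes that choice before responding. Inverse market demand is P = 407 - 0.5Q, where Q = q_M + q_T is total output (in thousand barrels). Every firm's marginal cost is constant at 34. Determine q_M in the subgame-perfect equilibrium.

The follower Talus best-responds to any q_M: π_T = (407 - 0.5Q)q_T - 34q_T.
Setting the follower's marginal profit to zero, 373 - (1/2)q_M - q_T = 0, i.e. q_T = (373 - (1/2)q_M).
Meridian substitutes q_T(q_M) into its own profit: π_M = q_M(407 - (1/2)q_M - (373 - (1/2)q_M)/2) - 34q_M = (441/2 - (1/4)q_M)q_M - 34q_M.
The leader's first-order condition 373/2 - (1/2)q_M = 0 yields q_M = 373.
Then q_T = (373 - (1/2)·373) = 373/2.

373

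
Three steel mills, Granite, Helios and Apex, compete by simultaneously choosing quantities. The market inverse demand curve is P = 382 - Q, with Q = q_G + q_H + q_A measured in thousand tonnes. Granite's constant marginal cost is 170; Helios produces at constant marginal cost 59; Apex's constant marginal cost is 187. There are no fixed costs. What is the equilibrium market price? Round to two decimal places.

Granite's profit: π_G = (382 - Q)q_G - (170q_G). Setting ∂π_G/∂q_G = 0: 212 - 2q_G - (q_H + q_A) = 0.
Helios's first-order condition: 323 - 2q_H - (q_G + q_A) = 0.
Apex's first-order condition: 195 - 2q_A - (q_G + q_H) = 0.
Adding the 3 conditions: 730 − 2Q − 2Q = 0, i.e. Q = 365/2.
Back-substituting: q_G = (212 − 365/2) = 59/2, q_H = (323 − 365/2) = 281/2, q_A = (195 − 365/2) = 25/2.
Total output Q = 365/2, so price P = 382 - 365/2 = 399/2.

199.50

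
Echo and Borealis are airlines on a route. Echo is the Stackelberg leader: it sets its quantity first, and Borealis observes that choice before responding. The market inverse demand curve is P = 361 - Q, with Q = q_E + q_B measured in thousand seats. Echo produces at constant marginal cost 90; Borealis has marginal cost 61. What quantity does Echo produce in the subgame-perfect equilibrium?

121

The follower Borealis best-responds to any q_E: π_B = (361 - Q)q_B - 61q_B.
Follower FOC: 300 - q_E - 2q_B = 0, so q_B(q_E) = (300 - q_E)/2.
Echo substitutes q_B(q_E) into its own profit: π_E = q_E(361 - q_E - (300 - q_E)/2) - 90q_E = (211 - (1/2)q_E)q_E - 90q_E.
Leader FOC: 121 - q_E = 0, so q_E = 121.
Then q_B = (300 - 121)/2 = 179/2.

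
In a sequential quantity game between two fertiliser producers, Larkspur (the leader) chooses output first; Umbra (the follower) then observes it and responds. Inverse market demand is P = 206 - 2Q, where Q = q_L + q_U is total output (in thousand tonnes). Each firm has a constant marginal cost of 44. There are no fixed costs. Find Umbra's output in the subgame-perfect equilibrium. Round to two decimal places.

Solve by backward induction. Given q_L, the follower Umbra maximises π_U = (206 - 2q_L - 2q_U)q_U - 44q_U.
Setting the follower's marginal profit to zero, 162 - 2q_L - 4q_U = 0, i.e. q_U = (162 - 2q_L)/4.
The leader anticipates this reaction. Substituting into P = 206 - 2Q gives P = 125 - q_L, so π_L = (125 - q_L)q_L - 44q_L.
Leader FOC: 81 - 2q_L = 0, so q_L = 81/2.
Then q_U = (162 - 2·(81/2))/4 = 81/4.

20.25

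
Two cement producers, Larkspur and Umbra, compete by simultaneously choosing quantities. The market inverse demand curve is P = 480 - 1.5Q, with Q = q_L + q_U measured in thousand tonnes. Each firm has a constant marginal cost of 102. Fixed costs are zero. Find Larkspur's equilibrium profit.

Each firm earns π_i = (480 - 1.5Q)q_i - 102q_i.
Setting ∂π_i/∂q_i = 0 with rivals' quantities fixed: 378 - 3q_i - (3/2)q_j = 0.
By symmetry each firm produces the same amount; substituting q_j = q_i yields q_i = 378/(9/2) = 84.
Price P = 480 - (3/2)·168 = 228.
Larkspur's profit: (228 - 102)·84 = 10584.

10584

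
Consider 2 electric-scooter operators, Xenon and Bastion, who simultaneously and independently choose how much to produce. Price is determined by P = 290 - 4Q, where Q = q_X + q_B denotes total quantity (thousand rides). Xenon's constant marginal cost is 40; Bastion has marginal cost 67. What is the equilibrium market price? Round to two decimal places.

Xenon's profit: π_X = (290 - 4Q)q_X - (40q_X). Setting ∂π_X/∂q_X = 0: 250 - 8q_X - 4(q_B) = 0.
Bastion's profit: π_B = (290 - 4Q)q_B - (67q_B). Setting ∂π_B/∂q_B = 0: 223 - 8q_B - 4(q_X) = 0.
Rearranging gives the reaction functions q_X = (250 - 4q_B)/8 and q_B = (223 - 4q_X)/8.
Solving the pair: q_X = 277/12, q_B = 49/3.
Total output Q = 473/12, so price P = 290 - 4·(473/12) = 397/3.

132.33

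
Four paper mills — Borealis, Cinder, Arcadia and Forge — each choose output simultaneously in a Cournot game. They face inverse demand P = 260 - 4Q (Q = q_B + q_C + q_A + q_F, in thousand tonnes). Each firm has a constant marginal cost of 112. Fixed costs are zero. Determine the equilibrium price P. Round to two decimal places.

141.60

A representative firm's profit is π_i = q_i(260 - 4Q) - 112q_i.
Setting ∂π_i/∂q_i = 0 with rivals' quantities fixed: 148 - 8q_i - 4·Σ_{j≠i} q_j = 0.
By symmetry each firm produces the same amount; substituting Σ_{j≠i} q_j = 3q_i yields q_i = 148/20 = 37/5.
Total output Q = 148/5, so price P = 260 - 4·(148/5) = 708/5.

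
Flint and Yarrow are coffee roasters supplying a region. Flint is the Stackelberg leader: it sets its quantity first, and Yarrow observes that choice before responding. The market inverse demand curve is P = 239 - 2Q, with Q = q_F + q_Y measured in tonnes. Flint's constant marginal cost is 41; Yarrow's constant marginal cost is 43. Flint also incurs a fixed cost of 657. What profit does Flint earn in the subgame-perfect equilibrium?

1843

The follower Yarrow best-responds to any q_F: π_Y = (239 - 2Q)q_Y - 43q_Y.
∂π_Y/∂q_Y = 196 - 2q_F - 4q_Y = 0 gives the reaction function q_Y = (196 - 2q_F)/4.
The leader anticipates this reaction. Substituting into P = 239 - 2Q gives P = 141 - q_F, so π_F = (141 - q_F)q_F - 41q_F.
Maximising: ∂π_F/∂q_F = 100 - 2q_F = 0, giving q_F = 50.
Then q_Y = (196 - 2·50)/4 = 24.
Price P = 239 - 2·74 = 91.
Flint's profit: (91 - 41)·50 - 657 = 1843.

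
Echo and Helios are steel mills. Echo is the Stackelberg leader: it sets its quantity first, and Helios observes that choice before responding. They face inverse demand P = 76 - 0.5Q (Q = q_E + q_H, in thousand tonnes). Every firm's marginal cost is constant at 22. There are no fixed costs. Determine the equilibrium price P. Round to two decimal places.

35.50

Solve by backward induction. Given q_E, the follower Helios maximises π_H = (76 - (1/2)q_E - (1/2)q_H)q_H - 22q_H.
Setting the follower's marginal profit to zero, 54 - (1/2)q_E - q_H = 0, i.e. q_H = (54 - (1/2)q_E).
Echo substitutes q_H(q_E) into its own profit: π_E = q_E(76 - (1/2)q_E - (54 - (1/2)q_E)/2) - 22q_E = (49 - (1/4)q_E)q_E - 22q_E.
The leader's first-order condition 27 - (1/2)q_E = 0 yields q_E = 54.
Then q_H = (54 - (1/2)·54) = 27.
Total output Q = 81, so price P = 76 - (1/2)·81 = 71/2.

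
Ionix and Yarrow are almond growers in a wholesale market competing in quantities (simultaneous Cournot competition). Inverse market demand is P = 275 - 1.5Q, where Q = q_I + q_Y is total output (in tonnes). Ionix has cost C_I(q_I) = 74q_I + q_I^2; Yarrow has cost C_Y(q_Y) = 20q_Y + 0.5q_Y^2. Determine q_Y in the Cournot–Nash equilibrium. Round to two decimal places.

Ionix's profit: π_I = (275 - 1.5Q)q_I - (74q_I + q_I²). Setting ∂π_I/∂q_I = 0: 201 - 5q_I - (3/2)(q_Y) = 0.
Yarrow's first-order condition: 255 - 4q_Y - (3/2)(q_I) = 0.
So q_I = (201 - (3/2)q_Y)/5 and q_Y = (255 - (3/2)q_I)/4.
Substituting one into the other gives q_I = 1686/71 and q_Y = 54.8451.

54.85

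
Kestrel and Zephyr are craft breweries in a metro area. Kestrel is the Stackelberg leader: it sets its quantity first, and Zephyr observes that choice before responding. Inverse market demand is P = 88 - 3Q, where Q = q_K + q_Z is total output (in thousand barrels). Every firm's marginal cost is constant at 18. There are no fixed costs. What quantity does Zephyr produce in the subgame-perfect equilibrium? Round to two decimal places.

5.83

The follower Zephyr best-responds to any q_K: π_Z = (88 - 3Q)q_Z - 18q_Z.
∂π_Z/∂q_Z = 70 - 3q_K - 6q_Z = 0 gives the reaction function q_Z = (70 - 3q_K)/6.
Kestrel substitutes q_Z(q_K) into its own profit: π_K = q_K(88 - 3q_K - (70 - 3q_K)/2) - 18q_K = (53 - (3/2)q_K)q_K - 18q_K.
Leader FOC: 35 - 3q_K = 0, so q_K = 35/3.
Then q_Z = (70 - 3·(35/3))/6 = 35/6.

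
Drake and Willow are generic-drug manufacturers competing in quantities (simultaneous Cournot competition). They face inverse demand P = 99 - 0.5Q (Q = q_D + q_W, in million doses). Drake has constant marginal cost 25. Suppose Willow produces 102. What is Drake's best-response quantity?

With the rival's output fixed at 102, Drake's profit is π_D = (99 - (1/2)·102 - (1/2)q_D)q_D - (25q_D) = (48 - (1/2)q_D)q_D - (25q_D).
∂π_D/∂q_D = 23 - q_D = 0, so q_D = 23.

23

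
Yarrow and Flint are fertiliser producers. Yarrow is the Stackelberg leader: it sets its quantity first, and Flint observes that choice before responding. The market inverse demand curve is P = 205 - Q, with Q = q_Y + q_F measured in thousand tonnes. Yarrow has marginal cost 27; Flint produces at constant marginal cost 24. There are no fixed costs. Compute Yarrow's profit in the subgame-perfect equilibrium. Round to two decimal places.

The follower Flint best-responds to any q_Y: π_F = (205 - Q)q_F - 24q_F.
Setting the follower's marginal profit to zero, 181 - q_Y - 2q_F = 0, i.e. q_F = (181 - q_Y)/2.
Yarrow substitutes q_F(q_Y) into its own profit: π_Y = q_Y(205 - q_Y - (181 - q_Y)/2) - 27q_Y = (229/2 - (1/2)q_Y)q_Y - 27q_Y.
Maximising: ∂π_Y/∂q_Y = 175/2 - q_Y = 0, giving q_Y = 175/2.
Then q_F = (181 - 175/2)/2 = 187/4.
Price P = 205 - 537/4 = 283/4.
Yarrow's profit: (283/4 - 27)·(175/2) = 3828.1250.

3828.13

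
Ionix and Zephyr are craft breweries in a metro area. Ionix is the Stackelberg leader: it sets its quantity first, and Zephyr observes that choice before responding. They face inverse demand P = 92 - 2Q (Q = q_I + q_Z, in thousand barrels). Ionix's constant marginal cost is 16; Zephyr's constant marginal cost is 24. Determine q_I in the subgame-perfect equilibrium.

The follower Zephyr best-responds to any q_I: π_Z = (92 - 2Q)q_Z - 24q_Z.
∂π_Z/∂q_Z = 68 - 2q_I - 4q_Z = 0 gives the reaction function q_Z = (68 - 2q_I)/4.
Ionix substitutes q_Z(q_I) into its own profit: π_I = q_I(92 - 2q_I - (68 - 2q_I)/2) - 16q_I = (58 - q_I)q_I - 16q_I.
Maximising: ∂π_I/∂q_I = 42 - 2q_I = 0, giving q_I = 21.
Then q_Z = (68 - 2·21)/4 = 13/2.

21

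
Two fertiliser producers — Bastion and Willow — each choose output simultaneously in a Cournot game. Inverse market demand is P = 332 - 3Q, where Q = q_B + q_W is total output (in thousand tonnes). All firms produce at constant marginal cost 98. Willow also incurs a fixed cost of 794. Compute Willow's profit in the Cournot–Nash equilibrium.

Each firm earns π_i = (332 - 3Q)q_i - 98q_i.
Setting ∂π_i/∂q_i = 0 with rivals' quantities fixed: 234 - 6q_i - 3q_j = 0.
By symmetry each firm produces the same amount; substituting q_j = q_i yields q_i = 234/9 = 26.
Price P = 332 - 3·52 = 176.
Willow's profit: (176 - 98)·26 - 794 = 1234.

1234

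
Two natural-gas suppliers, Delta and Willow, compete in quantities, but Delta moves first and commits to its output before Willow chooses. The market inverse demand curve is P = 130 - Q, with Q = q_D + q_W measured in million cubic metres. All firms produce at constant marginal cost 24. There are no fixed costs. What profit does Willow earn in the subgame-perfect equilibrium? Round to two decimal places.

The follower Willow best-responds to any q_D: π_W = (130 - Q)q_W - 24q_W.
Follower FOC: 106 - q_D - 2q_W = 0, so q_W(q_D) = (106 - q_D)/2.
Delta substitutes q_W(q_D) into its own profit: π_D = q_D(130 - q_D - (106 - q_D)/2) - 24q_D = (77 - (1/2)q_D)q_D - 24q_D.
Maximising: ∂π_D/∂q_D = 53 - q_D = 0, giving q_D = 53.
Then q_W = (106 - 53)/2 = 53/2.
Price P = 130 - 159/2 = 101/2.
Willow's profit: (101/2 - 24)·(53/2) = 702.2500.

702.25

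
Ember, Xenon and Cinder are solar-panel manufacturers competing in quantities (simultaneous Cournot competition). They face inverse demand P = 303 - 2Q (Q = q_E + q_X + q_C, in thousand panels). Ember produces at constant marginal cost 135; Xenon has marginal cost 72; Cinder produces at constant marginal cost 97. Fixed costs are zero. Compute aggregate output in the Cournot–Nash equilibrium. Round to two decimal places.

Ember's profit: π_E = (303 - 2Q)q_E - (135q_E). Setting ∂π_E/∂q_E = 0: 168 - 4q_E - 2(q_X + q_C) = 0.
Xenon's profit: π_X = (303 - 2Q)q_X - (72q_X). Setting ∂π_X/∂q_X = 0: 231 - 4q_X - 2(q_E + q_C) = 0.
Cinder's profit: π_C = (303 - 2Q)q_C - (97q_C). Setting ∂π_C/∂q_C = 0: 206 - 4q_C - 2(q_E + q_X) = 0.
Adding the 3 conditions: 605 − 4Q − 4Q = 0, i.e. Q = 605/8.
Back-substituting: q_E = (168 − 605/4)/2 = 67/8, q_X = (231 − 605/4)/2 = 319/8, q_C = (206 − 605/4)/2 = 219/8.
Total output Q = 67/8 + 319/8 + 219/8 = 605/8.

75.63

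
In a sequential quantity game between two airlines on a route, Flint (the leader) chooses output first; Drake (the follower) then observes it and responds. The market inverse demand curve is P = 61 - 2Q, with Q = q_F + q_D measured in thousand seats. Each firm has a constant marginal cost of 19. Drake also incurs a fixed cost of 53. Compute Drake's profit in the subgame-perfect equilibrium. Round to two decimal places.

The follower Drake best-responds to any q_F: π_D = (61 - 2Q)q_D - 19q_D.
Follower FOC: 42 - 2q_F - 4q_D = 0, so q_D(q_F) = (42 - 2q_F)/4.
The leader anticipates this reaction. Substituting into P = 61 - 2Q gives P = 40 - q_F, so π_F = (40 - q_F)q_F - 19q_F.
The leader's first-order condition 21 - 2q_F = 0 yields q_F = 21/2.
Then q_D = (42 - 2·(21/2))/4 = 21/4.
Price P = 61 - 2·(63/4) = 59/2.
Drake's profit: (59/2 - 19)·(21/4) - 53 = 17/8.

2.13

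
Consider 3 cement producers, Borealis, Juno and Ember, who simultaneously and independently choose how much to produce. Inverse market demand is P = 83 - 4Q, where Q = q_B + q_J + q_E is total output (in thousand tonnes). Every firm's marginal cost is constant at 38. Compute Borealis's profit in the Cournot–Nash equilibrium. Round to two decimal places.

31.64

Each firm earns π_i = (83 - 4Q)q_i - 38q_i.
Setting ∂π_i/∂q_i = 0 with rivals' quantities fixed: 45 - 8q_i - 4·Σ_{j≠i} q_j = 0.
By symmetry each firm produces the same amount; substituting Σ_{j≠i} q_j = 2q_i yields q_i = 45/16.
Price P = 83 - 4·(135/16) = 197/4.
Borealis's profit: (197/4 - 38)·(45/16) = 31.6406.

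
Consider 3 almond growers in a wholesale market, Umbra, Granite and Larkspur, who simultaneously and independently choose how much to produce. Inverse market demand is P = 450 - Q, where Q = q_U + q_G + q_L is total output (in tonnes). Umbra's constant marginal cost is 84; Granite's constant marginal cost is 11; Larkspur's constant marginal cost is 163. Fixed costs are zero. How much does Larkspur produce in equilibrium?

14

Umbra's profit: π_U = (450 - Q)q_U - (84q_U). Setting ∂π_U/∂q_U = 0: 366 - 2q_U - (q_G + q_L) = 0.
Granite's first-order condition: 439 - 2q_G - (q_U + q_L) = 0.
Larkspur's first-order condition: 287 - 2q_L - (q_U + q_G) = 0.
Adding the 3 first-order conditions: 1092 − 4Q = 0, so Q = 273.
Back-substituting: q_U = (366 − 273) = 93, q_G = (439 − 273) = 166, q_L = (287 − 273) = 14.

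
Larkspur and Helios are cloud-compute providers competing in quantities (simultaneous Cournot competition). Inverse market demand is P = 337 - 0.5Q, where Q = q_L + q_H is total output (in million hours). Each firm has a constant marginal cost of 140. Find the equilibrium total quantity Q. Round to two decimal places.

A representative firm's profit is π_i = q_i(337 - 0.5Q) - 140q_i.
First-order condition (treating rivals' output as given): 197 - q_i - (1/2)q_j = 0.
With identical firms every q_j equals q_i, so q_j = q_i and 197 = (3/2)q_i, giving q_i = 394/3.
Total output Q = 394/3 + 394/3 = 788/3.

262.67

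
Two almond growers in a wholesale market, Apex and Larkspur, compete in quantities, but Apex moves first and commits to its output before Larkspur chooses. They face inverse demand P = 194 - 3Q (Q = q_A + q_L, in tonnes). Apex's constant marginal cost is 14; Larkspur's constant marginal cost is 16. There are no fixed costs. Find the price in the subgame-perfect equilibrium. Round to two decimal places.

The follower Larkspur best-responds to any q_A: π_L = (194 - 3Q)q_L - 16q_L.
Follower FOC: 178 - 3q_A - 6q_L = 0, so q_L(q_A) = (178 - 3q_A)/6.
The leader anticipates this reaction. Substituting into P = 194 - 3Q gives P = 105 - (3/2)q_A, so π_A = (105 - (3/2)q_A)q_A - 14q_A.
The leader's first-order condition 91 - 3q_A = 0 yields q_A = 91/3.
Then q_L = (178 - 3·(91/3))/6 = 29/2.
Total output Q = 269/6, so price P = 194 - 3·(269/6) = 119/2.

59.50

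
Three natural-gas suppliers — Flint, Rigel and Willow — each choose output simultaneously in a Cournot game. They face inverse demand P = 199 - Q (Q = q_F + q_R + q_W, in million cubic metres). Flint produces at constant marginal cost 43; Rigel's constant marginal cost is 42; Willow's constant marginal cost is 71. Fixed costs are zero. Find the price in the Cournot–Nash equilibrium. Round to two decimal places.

88.75

Flint's profit: π_F = (199 - Q)q_F - (43q_F). Setting ∂π_F/∂q_F = 0: 156 - 2q_F - (q_R + q_W) = 0.
Rigel's profit: π_R = (199 - Q)q_R - (42q_R). Setting ∂π_R/∂q_R = 0: 157 - 2q_R - (q_F + q_W) = 0.
Willow's profit: π_W = (199 - Q)q_W - (71q_W). Setting ∂π_W/∂q_W = 0: 128 - 2q_W - (q_F + q_R) = 0.
Summing all 3 equations gives 441 − 4Q = 0, hence Q = 441/4.
Back-substituting: q_F = (156 − 441/4) = 183/4, q_R = (157 − 441/4) = 187/4, q_W = (128 − 441/4) = 71/4.
Total output Q = 441/4, so price P = 199 - 441/4 = 355/4.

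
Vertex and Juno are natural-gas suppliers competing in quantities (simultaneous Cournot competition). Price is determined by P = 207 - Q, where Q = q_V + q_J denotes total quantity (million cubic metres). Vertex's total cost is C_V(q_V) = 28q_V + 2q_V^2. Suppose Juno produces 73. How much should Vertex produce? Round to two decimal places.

With the rival's output fixed at 73, Vertex's profit is π_V = (207 - 73 - q_V)q_V - (28q_V + 2q_V²) = (134 - q_V)q_V - (28q_V + 2q_V²).
∂π_V/∂q_V = 106 - 6q_V = 0, so q_V = 53/3.

17.67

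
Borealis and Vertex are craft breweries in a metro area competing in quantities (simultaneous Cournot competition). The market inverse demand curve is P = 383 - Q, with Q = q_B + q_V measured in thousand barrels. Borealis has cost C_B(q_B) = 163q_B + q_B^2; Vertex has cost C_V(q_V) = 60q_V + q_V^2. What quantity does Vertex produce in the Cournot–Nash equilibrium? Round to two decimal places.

Borealis's profit: π_B = (383 - Q)q_B - (163q_B + q_B²). Setting ∂π_B/∂q_B = 0: 220 - 4q_B - (q_V) = 0.
Vertex's first-order condition: 323 - 4q_V - (q_B) = 0.
Rearranging gives the reaction functions q_B = (220 - q_V)/4 and q_V = (323 - q_B)/4.
Substituting one into the other gives q_B = 557/15 and q_V = 1072/15.

71.47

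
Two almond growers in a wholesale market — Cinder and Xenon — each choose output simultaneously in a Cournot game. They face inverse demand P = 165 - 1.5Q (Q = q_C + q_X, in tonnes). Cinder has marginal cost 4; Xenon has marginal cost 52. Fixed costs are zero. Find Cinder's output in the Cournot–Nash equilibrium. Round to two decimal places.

46.44

Cinder's profit: π_C = (165 - 1.5Q)q_C - (4q_C). Setting ∂π_C/∂q_C = 0: 161 - 3q_C - (3/2)(q_X) = 0.
Xenon's profit: π_X = (165 - 1.5Q)q_X - (52q_X). Setting ∂π_X/∂q_X = 0: 113 - 3q_X - (3/2)(q_C) = 0.
Rearranging gives the reaction functions q_C = (161 - (3/2)q_X)/3 and q_X = (113 - (3/2)q_C)/3.
Substituting one into the other gives q_C = 418/9 and q_X = 130/9.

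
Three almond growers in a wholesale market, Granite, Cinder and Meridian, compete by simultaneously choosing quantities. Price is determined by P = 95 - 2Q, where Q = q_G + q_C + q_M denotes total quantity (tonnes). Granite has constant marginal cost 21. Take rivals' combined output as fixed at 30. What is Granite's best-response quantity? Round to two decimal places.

3.50

With rivals' combined output fixed at 30, Granite's profit is π_G = (95 - 2·30 - 2q_G)q_G - (21q_G) = (35 - 2q_G)q_G - (21q_G).
∂π_G/∂q_G = 14 - 4q_G = 0, so q_G = 7/2.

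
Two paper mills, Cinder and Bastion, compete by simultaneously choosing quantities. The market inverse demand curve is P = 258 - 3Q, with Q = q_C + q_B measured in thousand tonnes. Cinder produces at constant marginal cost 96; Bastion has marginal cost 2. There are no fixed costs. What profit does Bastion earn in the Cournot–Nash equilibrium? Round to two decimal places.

4537.04

Cinder's profit: π_C = (258 - 3Q)q_C - (96q_C). Setting ∂π_C/∂q_C = 0: 162 - 6q_C - 3(q_B) = 0.
Bastion's profit: π_B = (258 - 3Q)q_B - (2q_B). Setting ∂π_B/∂q_B = 0: 256 - 6q_B - 3(q_C) = 0.
So q_C = (162 - 3q_B)/6 and q_B = (256 - 3q_C)/6.
Solving the pair: q_C = 68/9, q_B = 350/9.
Price P = 258 - 3·(418/9) = 356/3.
Bastion's profit: (356/3 - 2)·(350/9) = 4537.0370.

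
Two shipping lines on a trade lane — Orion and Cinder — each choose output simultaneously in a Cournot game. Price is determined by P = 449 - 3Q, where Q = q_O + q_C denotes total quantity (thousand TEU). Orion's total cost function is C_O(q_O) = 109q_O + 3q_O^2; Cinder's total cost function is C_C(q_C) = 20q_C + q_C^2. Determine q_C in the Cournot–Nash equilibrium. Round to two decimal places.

Orion's profit: π_O = (449 - 3Q)q_O - (109q_O + 3q_O²). Setting ∂π_O/∂q_O = 0: 340 - 12q_O - 3(q_C) = 0.
Cinder's profit: π_C = (449 - 3Q)q_C - (20q_C + q_C²). Setting ∂π_C/∂q_C = 0: 429 - 8q_C - 3(q_O) = 0.
Rearranging gives the reaction functions q_O = (340 - 3q_C)/12 and q_C = (429 - 3q_O)/8.
Substituting one into the other gives q_O = 1433/87 and q_C = 1376/29.

47.45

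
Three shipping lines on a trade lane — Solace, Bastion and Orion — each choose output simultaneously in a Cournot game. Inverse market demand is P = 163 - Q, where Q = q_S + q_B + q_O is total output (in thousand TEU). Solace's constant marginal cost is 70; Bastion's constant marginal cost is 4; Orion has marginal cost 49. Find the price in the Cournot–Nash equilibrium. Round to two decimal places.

Solace's profit: π_S = (163 - Q)q_S - (70q_S). Setting ∂π_S/∂q_S = 0: 93 - 2q_S - (q_B + q_O) = 0.
Bastion's first-order condition: 159 - 2q_B - (q_S + q_O) = 0.
Orion's first-order condition: 114 - 2q_O - (q_S + q_B) = 0.
Summing all 3 equations gives 366 − 4Q = 0, hence Q = 183/2.
Back-substituting: q_S = (93 − 183/2) = 3/2, q_B = (159 − 183/2) = 135/2, q_O = (114 − 183/2) = 45/2.
Total output Q = 183/2, so price P = 163 - 183/2 = 143/2.

71.50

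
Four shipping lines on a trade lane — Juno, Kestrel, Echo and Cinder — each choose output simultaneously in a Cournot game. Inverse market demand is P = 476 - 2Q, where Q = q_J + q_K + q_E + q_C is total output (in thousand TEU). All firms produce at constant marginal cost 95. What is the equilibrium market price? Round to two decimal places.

A representative firm's profit is π_i = q_i(476 - 2Q) - 95q_i.
First-order condition (treating rivals' output as given): 381 - 4q_i - 2·Σ_{j≠i} q_j = 0.
By symmetry each firm produces the same amount; substituting Σ_{j≠i} q_j = 3q_i yields q_i = 381/10.
Total output Q = 762/5, so price P = 476 - 2·(762/5) = 856/5.

171.20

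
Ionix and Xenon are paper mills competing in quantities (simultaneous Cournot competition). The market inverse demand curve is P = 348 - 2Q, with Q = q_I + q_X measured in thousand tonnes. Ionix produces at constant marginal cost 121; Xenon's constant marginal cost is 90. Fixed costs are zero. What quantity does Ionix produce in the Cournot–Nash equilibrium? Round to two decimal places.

Ionix's profit: π_I = (348 - 2Q)q_I - (121q_I). Setting ∂π_I/∂q_I = 0: 227 - 4q_I - 2(q_X) = 0.
Xenon's profit: π_X = (348 - 2Q)q_X - (90q_X). Setting ∂π_X/∂q_X = 0: 258 - 4q_X - 2(q_I) = 0.
Best responses: q_I = (227 - 2q_X)/4, q_X = (258 - 2q_I)/4.
Substituting one into the other gives q_I = 98/3 and q_X = 289/6.

32.67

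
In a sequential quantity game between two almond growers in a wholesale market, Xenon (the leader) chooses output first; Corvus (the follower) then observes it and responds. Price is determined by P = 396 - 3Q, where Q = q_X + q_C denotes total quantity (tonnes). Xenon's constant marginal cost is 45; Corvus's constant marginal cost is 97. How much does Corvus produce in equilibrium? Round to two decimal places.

Solve by backward induction. Given q_X, the follower Corvus maximises π_C = (396 - 3q_X - 3q_C)q_C - 97q_C.
Setting the follower's marginal profit to zero, 299 - 3q_X - 6q_C = 0, i.e. q_C = (299 - 3q_X)/6.
The leader anticipates this reaction. Substituting into P = 396 - 3Q gives P = 493/2 - (3/2)q_X, so π_X = (493/2 - (3/2)q_X)q_X - 45q_X.
The leader's first-order condition 403/2 - 3q_X = 0 yields q_X = 403/6.
Then q_C = (299 - 3·(403/6))/6 = 65/4.

16.25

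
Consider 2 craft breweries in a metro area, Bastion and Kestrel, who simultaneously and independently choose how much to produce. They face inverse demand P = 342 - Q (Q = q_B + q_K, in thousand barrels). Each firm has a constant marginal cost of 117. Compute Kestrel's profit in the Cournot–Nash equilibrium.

5625

A representative firm's profit is π_i = q_i(342 - Q) - 117q_i.
Setting ∂π_i/∂q_i = 0 with rivals' quantities fixed: 225 - 2q_i - q_j = 0.
By symmetry each firm produces the same amount; substituting q_j = q_i yields q_i = 225/3 = 75.
Price P = 342 - 150 = 192.
Kestrel's profit: (192 - 117)·75 = 5625.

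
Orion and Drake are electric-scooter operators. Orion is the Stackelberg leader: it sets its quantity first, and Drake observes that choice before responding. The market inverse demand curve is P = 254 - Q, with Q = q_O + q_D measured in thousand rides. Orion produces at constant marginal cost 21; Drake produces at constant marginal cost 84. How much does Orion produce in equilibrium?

148

The follower Drake best-responds to any q_O: π_D = (254 - Q)q_D - 84q_D.
∂π_D/∂q_D = 170 - q_O - 2q_D = 0 gives the reaction function q_D = (170 - q_O)/2.
The leader anticipates this reaction. Substituting into P = 254 - Q gives P = 169 - (1/2)q_O, so π_O = (169 - (1/2)q_O)q_O - 21q_O.
Maximising: ∂π_O/∂q_O = 148 - q_O = 0, giving q_O = 148.
Then q_D = (170 - 148)/2 = 11.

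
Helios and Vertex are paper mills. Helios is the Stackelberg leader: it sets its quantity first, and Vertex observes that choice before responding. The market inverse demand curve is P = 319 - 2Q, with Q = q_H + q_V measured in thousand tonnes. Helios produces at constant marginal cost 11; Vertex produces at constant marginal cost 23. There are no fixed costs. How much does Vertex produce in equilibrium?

Solve by backward induction. Given q_H, the follower Vertex maximises π_V = (319 - 2q_H - 2q_V)q_V - 23q_V.
Follower FOC: 296 - 2q_H - 4q_V = 0, so q_V(q_H) = (296 - 2q_H)/4.
Helios substitutes q_V(q_H) into its own profit: π_H = q_H(319 - 2q_H - (296 - 2q_H)/2) - 11q_H = (171 - q_H)q_H - 11q_H.
Leader FOC: 160 - 2q_H = 0, so q_H = 80.
Then q_V = (296 - 2·80)/4 = 34.

34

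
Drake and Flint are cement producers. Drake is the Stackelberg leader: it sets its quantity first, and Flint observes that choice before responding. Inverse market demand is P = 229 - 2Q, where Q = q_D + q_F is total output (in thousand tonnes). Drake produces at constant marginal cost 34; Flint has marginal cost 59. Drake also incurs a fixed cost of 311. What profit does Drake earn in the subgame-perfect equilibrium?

The follower Flint best-responds to any q_D: π_F = (229 - 2Q)q_F - 59q_F.
∂π_F/∂q_F = 170 - 2q_D - 4q_F = 0 gives the reaction function q_F = (170 - 2q_D)/4.
The leader anticipates this reaction. Substituting into P = 229 - 2Q gives P = 144 - q_D, so π_D = (144 - q_D)q_D - 34q_D.
The leader's first-order condition 110 - 2q_D = 0 yields q_D = 55.
Then q_F = (170 - 2·55)/4 = 15.
Price P = 229 - 2·70 = 89.
Drake's profit: (89 - 34)·55 - 311 = 2714.

2714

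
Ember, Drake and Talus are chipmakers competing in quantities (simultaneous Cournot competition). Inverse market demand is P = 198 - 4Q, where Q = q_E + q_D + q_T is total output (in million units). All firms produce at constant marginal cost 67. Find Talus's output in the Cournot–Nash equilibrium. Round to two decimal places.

8.19

A representative firm's profit is π_i = q_i(198 - 4Q) - 67q_i.
Setting ∂π_i/∂q_i = 0 with rivals' quantities fixed: 131 - 8q_i - 4·Σ_{j≠i} q_j = 0.
By symmetry each firm produces the same amount; substituting Σ_{j≠i} q_j = 2q_i yields q_i = 131/16.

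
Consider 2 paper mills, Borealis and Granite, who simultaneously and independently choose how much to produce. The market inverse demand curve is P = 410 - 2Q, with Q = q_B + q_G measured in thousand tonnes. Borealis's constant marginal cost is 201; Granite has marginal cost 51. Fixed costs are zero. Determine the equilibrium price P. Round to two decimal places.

220.67

Borealis's profit: π_B = (410 - 2Q)q_B - (201q_B). Setting ∂π_B/∂q_B = 0: 209 - 4q_B - 2(q_G) = 0.
Granite's profit: π_G = (410 - 2Q)q_G - (51q_G). Setting ∂π_G/∂q_G = 0: 359 - 4q_G - 2(q_B) = 0.
Best responses: q_B = (209 - 2q_G)/4, q_G = (359 - 2q_B)/4.
Substituting one into the other gives q_B = 59/6 and q_G = 509/6.
Total output Q = 284/3, so price P = 410 - 2·(284/3) = 662/3.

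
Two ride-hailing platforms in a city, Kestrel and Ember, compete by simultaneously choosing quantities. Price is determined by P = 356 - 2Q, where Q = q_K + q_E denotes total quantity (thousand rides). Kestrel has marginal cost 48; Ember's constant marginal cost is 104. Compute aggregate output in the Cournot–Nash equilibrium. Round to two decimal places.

93.33

Kestrel's profit: π_K = (356 - 2Q)q_K - (48q_K). Setting ∂π_K/∂q_K = 0: 308 - 4q_K - 2(q_E) = 0.
Ember's profit: π_E = (356 - 2Q)q_E - (104q_E). Setting ∂π_E/∂q_E = 0: 252 - 4q_E - 2(q_K) = 0.
Rearranging gives the reaction functions q_K = (308 - 2q_E)/4 and q_E = (252 - 2q_K)/4.
Solving the pair: q_K = 182/3, q_E = 98/3.
Total output Q = 182/3 + 98/3 = 280/3.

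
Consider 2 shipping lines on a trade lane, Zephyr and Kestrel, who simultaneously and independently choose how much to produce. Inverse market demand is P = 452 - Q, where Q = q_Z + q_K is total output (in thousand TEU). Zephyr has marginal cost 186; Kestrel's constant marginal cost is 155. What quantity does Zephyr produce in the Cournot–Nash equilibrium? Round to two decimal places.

78.33

Zephyr's profit: π_Z = (452 - Q)q_Z - (186q_Z). Setting ∂π_Z/∂q_Z = 0: 266 - 2q_Z - (q_K) = 0.
Kestrel's profit: π_K = (452 - Q)q_K - (155q_K). Setting ∂π_K/∂q_K = 0: 297 - 2q_K - (q_Z) = 0.
So q_Z = (266 - q_K)/2 and q_K = (297 - q_Z)/2.
Substituting one into the other gives q_Z = 235/3 and q_K = 328/3.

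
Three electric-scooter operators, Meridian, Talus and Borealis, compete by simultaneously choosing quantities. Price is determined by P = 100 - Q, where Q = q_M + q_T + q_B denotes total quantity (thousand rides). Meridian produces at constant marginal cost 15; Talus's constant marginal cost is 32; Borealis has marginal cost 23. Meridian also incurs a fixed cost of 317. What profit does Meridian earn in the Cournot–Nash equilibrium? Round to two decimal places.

Meridian's profit: π_M = (100 - Q)q_M - (15q_M). Setting ∂π_M/∂q_M = 0: 85 - 2q_M - (q_T + q_B) = 0.
Talus's first-order condition: 68 - 2q_T - (q_M + q_B) = 0.
Borealis's profit: π_B = (100 - Q)q_B - (23q_B). Setting ∂π_B/∂q_B = 0: 77 - 2q_B - (q_M + q_T) = 0.
Adding the 3 first-order conditions: 230 − 4Q = 0, so Q = 115/2.
Back-substituting: q_M = (85 − 115/2) = 55/2, q_T = (68 − 115/2) = 21/2, q_B = (77 − 115/2) = 39/2.
Price P = 100 - 115/2 = 85/2.
Meridian's profit: (85/2 - 15)·(55/2) - 317 = 1757/4.

439.25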